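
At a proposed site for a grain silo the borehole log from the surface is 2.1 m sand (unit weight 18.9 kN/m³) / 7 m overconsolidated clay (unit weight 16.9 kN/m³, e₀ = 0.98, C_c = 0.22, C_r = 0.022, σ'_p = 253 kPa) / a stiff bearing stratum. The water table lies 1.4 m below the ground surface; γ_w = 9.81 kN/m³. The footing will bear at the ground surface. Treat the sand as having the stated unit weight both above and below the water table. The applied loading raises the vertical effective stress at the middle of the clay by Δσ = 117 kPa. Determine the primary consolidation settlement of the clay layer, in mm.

S_c ≈ 37.4 mm

Mid-depth of clay below the ground surface: z = 2.1 + 7/2 = 5.6 m.
Total vertical stress at mid-clay: σ_v = 18.9×2.1 + 16.9×3.5 = 98.84 kPa.
Pore pressure: u = 9.81×(5.6 − 1.4) = 41.202 kPa.
Initial effective stress: σ'_0 = σ_v − u = 98.84 − 41.202 = 57.638 kPa.
Final effective stress: σ'_f = 57.638 + 117 = 174.64 kPa.
σ'_f = 174.64 ≤ σ'_p = 253 kPa, so the clay remains overconsolidated and only the recompression index applies:
S_c = C_r·H/(1+e₀)·log₁₀(σ'_f/σ'_0) = 0.022×7/1.98×log₁₀(174.64/57.638)
    = 0.077779 × 0.48143 = 0.03745 m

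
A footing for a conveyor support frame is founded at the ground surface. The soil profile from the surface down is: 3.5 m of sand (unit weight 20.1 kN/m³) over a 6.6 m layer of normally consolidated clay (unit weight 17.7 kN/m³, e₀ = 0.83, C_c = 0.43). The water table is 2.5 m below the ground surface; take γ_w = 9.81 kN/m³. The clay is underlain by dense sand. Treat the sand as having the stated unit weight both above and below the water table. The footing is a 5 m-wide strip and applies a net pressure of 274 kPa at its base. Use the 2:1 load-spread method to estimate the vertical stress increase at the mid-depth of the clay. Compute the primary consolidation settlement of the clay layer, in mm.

Mid-depth of clay below the ground surface: z = 3.5 + 6.6/2 = 6.8 m.
Total vertical stress at mid-clay: σ_v = 20.1×3.5 + 17.7×3.3 = 128.76 kPa.
Pore pressure: u = 9.81×(6.8 − 2.5) = 42.183 kPa.
Initial effective stress: σ'_0 = σ_v − u = 128.76 − 42.183 = 86.577 kPa.
Stress increase at mid-clay by the 2:1 spreading method:
Δσ = qB/(B+z) = 274×5/(5+6.8) = 116.1 kPa
Final effective stress: σ'_f = σ'_0 + Δσ = 86.577 + 116.1 = 202.68 kPa.
Normally consolidated clay, so the full stress increment lies on the virgin compression line:
S_c = C_c·H/(1+e₀)·log₁₀(σ'_f/σ'_0) = 0.43×6.6/(1+0.83)×log₁₀(202.68/86.577)
    = 1.5508 × 0.36941 = 0.5729 m

S_c ≈ 573 mm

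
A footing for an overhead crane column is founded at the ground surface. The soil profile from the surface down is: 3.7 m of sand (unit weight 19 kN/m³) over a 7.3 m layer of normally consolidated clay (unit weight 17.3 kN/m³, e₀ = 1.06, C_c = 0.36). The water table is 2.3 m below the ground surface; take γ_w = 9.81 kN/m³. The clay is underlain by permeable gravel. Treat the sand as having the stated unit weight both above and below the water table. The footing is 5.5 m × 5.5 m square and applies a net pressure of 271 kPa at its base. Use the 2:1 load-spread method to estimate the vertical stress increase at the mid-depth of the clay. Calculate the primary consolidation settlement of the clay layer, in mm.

Mid-depth of clay below the ground surface: z = 3.7 + 7.3/2 = 7.35 m.
Total vertical stress at mid-clay: σ_v = 19×3.7 + 17.3×3.65 = 133.44 kPa.
Pore pressure: u = 9.81×(7.35 − 2.3) = 49.541 kPa.
Initial effective stress: σ'_0 = σ_v − u = 133.44 − 49.541 = 83.899 kPa.
Stress increase at mid-clay by the 2:1 spreading method:
Δσ = qBL/((B+z)(L+z)) = 271×5.5×5.5/((5.5+7.35)(5.5+7.35)) = 49.646 kPa
Final effective stress: σ'_f = σ'_0 + Δσ = 83.899 + 49.646 = 133.55 kPa.
Normally consolidated clay, so the full stress increment lies on the virgin compression line:
S_c = C_c·H/(1+e₀)·log₁₀(σ'_f/σ'_0) = 0.36×7.3/(1+1.06)×log₁₀(133.55/83.899)
    = 1.2757 × 0.20189 = 0.2576 m

S_c ≈ 258 mm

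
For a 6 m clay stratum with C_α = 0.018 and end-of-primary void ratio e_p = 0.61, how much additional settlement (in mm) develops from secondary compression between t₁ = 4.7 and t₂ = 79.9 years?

S_s ≈ 82.5 mm

Secondary compression: S_s = C_α·H/(1+e_p)·log₁₀(t₂/t₁)
S_s = 0.018×6/(1+0.61)×log₁₀(79.9/4.7)
    = 0.06708 × 1.23 = 0.08254 m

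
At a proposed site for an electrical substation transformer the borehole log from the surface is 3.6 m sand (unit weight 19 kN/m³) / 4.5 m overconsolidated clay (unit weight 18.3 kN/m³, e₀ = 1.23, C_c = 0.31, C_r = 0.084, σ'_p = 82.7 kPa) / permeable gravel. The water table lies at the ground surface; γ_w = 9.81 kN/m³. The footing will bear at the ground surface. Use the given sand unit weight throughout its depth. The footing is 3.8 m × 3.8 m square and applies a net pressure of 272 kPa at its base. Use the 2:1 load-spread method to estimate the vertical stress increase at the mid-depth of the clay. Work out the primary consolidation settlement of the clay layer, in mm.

Mid-depth of clay below the ground surface: z = 3.6 + 4.5/2 = 5.85 m.
Total vertical stress at mid-clay: σ_v = 19×3.6 + 18.3×2.25 = 109.58 kPa.
Pore pressure: u = 9.81×(5.85 − 0) = 57.389 kPa.
Initial effective stress: σ'_0 = σ_v − u = 109.58 − 57.389 = 52.191 kPa.
Stress increase at mid-clay by the 2:1 spreading method:
Δσ = qBL/((B+z)(L+z)) = 272×3.8×3.8/((3.8+5.85)(3.8+5.85)) = 42.178 kPa
Final effective stress: σ'_f = 52.191 + 42.178 = 94.369 kPa.
σ'_f = 94.369 > σ'_p = 82.7 kPa, so the stress path crosses the preconsolidation pressure — recompression up to σ'_p, then virgin compression beyond:
S_c = H/(1+e₀)·[C_r·log₁₀(σ'_p/σ'_0) + C_c·log₁₀(σ'_f/σ'_p)]
    = 4.5/2.23 × [0.084×log₁₀(82.7/52.191) + 0.31×log₁₀(94.369/82.7)]
    = 2.0179 × [0.016792 + 0.01777] = 0.06974 m

S_c ≈ 69.7 mm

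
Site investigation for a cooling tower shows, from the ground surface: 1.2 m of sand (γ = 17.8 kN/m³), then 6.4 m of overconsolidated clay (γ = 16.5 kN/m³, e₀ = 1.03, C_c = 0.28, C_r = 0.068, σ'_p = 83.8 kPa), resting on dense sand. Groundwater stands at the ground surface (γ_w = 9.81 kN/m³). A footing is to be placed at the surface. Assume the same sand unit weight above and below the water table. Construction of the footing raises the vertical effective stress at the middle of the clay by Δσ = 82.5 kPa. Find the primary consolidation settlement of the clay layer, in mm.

Mid-depth of clay below the ground surface: z = 1.2 + 6.4/2 = 4.4 m.
Total vertical stress at mid-clay: σ_v = 17.8×1.2 + 16.5×3.2 = 74.16 kPa.
Pore pressure: u = 9.81×(4.4 − 0) = 43.164 kPa.
Initial effective stress: σ'_0 = σ_v − u = 74.16 − 43.164 = 30.996 kPa.
Final effective stress: σ'_f = 30.996 + 82.5 = 113.5 kPa.
σ'_f = 113.5 > σ'_p = 83.8 kPa, so the stress path crosses the preconsolidation pressure — recompression up to σ'_p, then virgin compression beyond:
S_c = H/(1+e₀)·[C_r·log₁₀(σ'_p/σ'_0) + C_c·log₁₀(σ'_f/σ'_p)]
    = 6.4/2.03 × [0.068×log₁₀(83.8/30.996) + 0.28×log₁₀(113.5/83.8)]
    = 3.1527 × [0.029372 + 0.036891] = 0.2089 m

S_c ≈ 209 mm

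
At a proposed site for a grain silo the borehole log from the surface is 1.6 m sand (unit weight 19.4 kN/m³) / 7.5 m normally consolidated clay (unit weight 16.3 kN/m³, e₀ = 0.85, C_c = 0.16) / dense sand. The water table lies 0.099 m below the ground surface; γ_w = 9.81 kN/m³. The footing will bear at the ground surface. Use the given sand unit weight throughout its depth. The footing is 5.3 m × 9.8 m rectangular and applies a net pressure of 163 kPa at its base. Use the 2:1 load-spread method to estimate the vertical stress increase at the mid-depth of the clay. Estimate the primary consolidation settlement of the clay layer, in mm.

S_c ≈ 233 mm

Mid-depth of clay below the ground surface: z = 1.6 + 7.5/2 = 5.35 m.
Total vertical stress at mid-clay: σ_v = 19.4×1.6 + 16.3×3.75 = 92.165 kPa.
Pore pressure: u = 9.81×(5.35 − 0.099) = 51.512 kPa.
Initial effective stress: σ'_0 = σ_v − u = 92.165 − 51.512 = 40.653 kPa.
Stress increase at mid-clay by the 2:1 spreading method:
Δσ = qBL/((B+z)(L+z)) = 163×5.3×9.8/((5.3+5.35)(9.8+5.35)) = 52.472 kPa
Final effective stress: σ'_f = σ'_0 + Δσ = 40.653 + 52.472 = 93.125 kPa.
Normally consolidated clay, so the full stress increment lies on the virgin compression line:
S_c = C_c·H/(1+e₀)·log₁₀(σ'_f/σ'_0) = 0.16×7.5/(1+0.85)×log₁₀(93.125/40.653)
    = 0.64865 × 0.35997 = 0.2335 m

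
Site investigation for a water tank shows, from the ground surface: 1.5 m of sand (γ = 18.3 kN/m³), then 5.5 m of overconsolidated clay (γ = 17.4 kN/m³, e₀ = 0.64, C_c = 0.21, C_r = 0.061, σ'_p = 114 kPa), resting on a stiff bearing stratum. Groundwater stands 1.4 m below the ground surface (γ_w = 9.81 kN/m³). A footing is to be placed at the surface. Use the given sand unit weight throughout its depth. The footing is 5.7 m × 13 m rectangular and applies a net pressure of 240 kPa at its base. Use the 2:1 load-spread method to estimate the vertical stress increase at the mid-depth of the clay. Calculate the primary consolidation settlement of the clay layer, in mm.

Mid-depth of clay below the ground surface: z = 1.5 + 5.5/2 = 4.25 m.
Total vertical stress at mid-clay: σ_v = 18.3×1.5 + 17.4×2.75 = 75.3 kPa.
Pore pressure: u = 9.81×(4.25 − 1.4) = 27.959 kPa.
Initial effective stress: σ'_0 = σ_v − u = 75.3 − 27.959 = 47.341 kPa.
Stress increase at mid-clay by the 2:1 spreading method:
Δσ = qBL/((B+z)(L+z)) = 240×5.7×13/((5.7+4.25)(13+4.25)) = 103.61 kPa
Final effective stress: σ'_f = 47.341 + 103.61 = 150.95 kPa.
σ'_f = 150.95 > σ'_p = 114 kPa, so the stress path crosses the preconsolidation pressure — recompression up to σ'_p, then virgin compression beyond:
S_c = H/(1+e₀)·[C_r·log₁₀(σ'_p/σ'_0) + C_c·log₁₀(σ'_f/σ'_p)]
    = 5.5/1.64 × [0.061×log₁₀(114/47.341) + 0.21×log₁₀(150.95/114)]
    = 3.3537 × [0.023282 + 0.025605] = 0.164 m

S_c ≈ 164 mm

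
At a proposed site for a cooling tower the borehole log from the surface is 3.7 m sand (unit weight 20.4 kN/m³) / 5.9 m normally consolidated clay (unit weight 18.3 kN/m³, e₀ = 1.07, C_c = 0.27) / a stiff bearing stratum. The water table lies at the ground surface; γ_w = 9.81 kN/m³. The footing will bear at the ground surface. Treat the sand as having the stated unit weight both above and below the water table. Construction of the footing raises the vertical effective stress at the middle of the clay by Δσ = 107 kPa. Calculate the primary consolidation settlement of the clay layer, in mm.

Mid-depth of clay below the ground surface: z = 3.7 + 5.9/2 = 6.65 m.
Total vertical stress at mid-clay: σ_v = 20.4×3.7 + 18.3×2.95 = 129.47 kPa.
Pore pressure: u = 9.81×(6.65 − 0) = 65.237 kPa.
Initial effective stress: σ'_0 = σ_v − u = 129.47 − 65.237 = 64.233 kPa.
Final effective stress: σ'_f = σ'_0 + Δσ = 64.233 + 107 = 171.23 kPa.
Normally consolidated clay, so the full stress increment lies on the virgin compression line:
S_c = C_c·H/(1+e₀)·log₁₀(σ'_f/σ'_0) = 0.27×5.9/(1+1.07)×log₁₀(171.23/64.233)
    = 0.76957 × 0.42582 = 0.3277 m

S_c ≈ 328 mm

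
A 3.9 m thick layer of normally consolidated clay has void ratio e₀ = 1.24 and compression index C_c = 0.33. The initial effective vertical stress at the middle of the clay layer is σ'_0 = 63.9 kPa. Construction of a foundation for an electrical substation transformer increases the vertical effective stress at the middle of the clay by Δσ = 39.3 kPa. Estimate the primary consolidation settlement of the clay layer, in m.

S_c ≈ 0.12 m

Final effective stress: σ'_f = σ'_0 + Δσ = 63.9 + 39.3 = 103.2 kPa.
Normally consolidated clay, so the full stress increment lies on the virgin compression line:
S_c = C_c·H/(1+e₀)·log₁₀(σ'_f/σ'_0) = 0.33×3.9/(1+1.24)×log₁₀(103.2/63.9)
    = 0.57455 × 0.20818 = 0.1196 m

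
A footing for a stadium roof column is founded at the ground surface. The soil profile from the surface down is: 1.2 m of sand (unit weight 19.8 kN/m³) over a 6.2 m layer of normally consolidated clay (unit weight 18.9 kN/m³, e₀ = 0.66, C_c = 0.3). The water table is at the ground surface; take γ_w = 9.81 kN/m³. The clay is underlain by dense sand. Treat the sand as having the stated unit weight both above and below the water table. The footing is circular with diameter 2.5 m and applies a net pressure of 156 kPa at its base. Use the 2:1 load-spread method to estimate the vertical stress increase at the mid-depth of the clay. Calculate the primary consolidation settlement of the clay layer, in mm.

S_c ≈ 205 mm

Mid-depth of clay below the ground surface: z = 1.2 + 6.2/2 = 4.3 m.
Total vertical stress at mid-clay: σ_v = 19.8×1.2 + 18.9×3.1 = 82.35 kPa.
Pore pressure: u = 9.81×(4.3 − 0) = 42.183 kPa.
Initial effective stress: σ'_0 = σ_v − u = 82.35 − 42.183 = 40.167 kPa.
Stress increase at mid-clay by the 2:1 spreading method:
Δσ ≈ qD²/(D+z)² = 156×2.5²/(2.5+4.3)² = 21.086 kPa
Final effective stress: σ'_f = σ'_0 + Δσ = 40.167 + 21.086 = 61.253 kPa.
Normally consolidated clay, so the full stress increment lies on the virgin compression line:
S_c = C_c·H/(1+e₀)·log₁₀(σ'_f/σ'_0) = 0.3×6.2/(1+0.66)×log₁₀(61.253/40.167)
    = 1.1205 × 0.18326 = 0.2053 m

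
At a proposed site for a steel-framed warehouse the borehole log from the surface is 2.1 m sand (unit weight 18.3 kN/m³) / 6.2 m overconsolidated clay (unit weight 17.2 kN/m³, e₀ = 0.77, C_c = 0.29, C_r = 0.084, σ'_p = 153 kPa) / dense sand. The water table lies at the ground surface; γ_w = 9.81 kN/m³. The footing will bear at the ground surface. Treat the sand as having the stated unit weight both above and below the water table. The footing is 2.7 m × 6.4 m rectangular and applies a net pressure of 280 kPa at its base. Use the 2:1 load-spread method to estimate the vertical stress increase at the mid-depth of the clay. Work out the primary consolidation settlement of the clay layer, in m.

S_c ≈ 0.106 m

Mid-depth of clay below the ground surface: z = 2.1 + 6.2/2 = 5.2 m.
Total vertical stress at mid-clay: σ_v = 18.3×2.1 + 17.2×3.1 = 91.75 kPa.
Pore pressure: u = 9.81×(5.2 − 0) = 51.012 kPa.
Initial effective stress: σ'_0 = σ_v − u = 91.75 − 51.012 = 40.738 kPa.
Stress increase at mid-clay by the 2:1 spreading method:
Δσ = qBL/((B+z)(L+z)) = 280×2.7×6.4/((2.7+5.2)(6.4+5.2)) = 52.798 kPa
Final effective stress: σ'_f = 40.738 + 52.798 = 93.536 kPa.
σ'_f = 93.536 ≤ σ'_p = 153 kPa, so the clay remains overconsolidated and only the recompression index applies:
S_c = C_r·H/(1+e₀)·log₁₀(σ'_f/σ'_0) = 0.084×6.2/1.77×log₁₀(93.536/40.738)
    = 0.29424 × 0.36098 = 0.1062 m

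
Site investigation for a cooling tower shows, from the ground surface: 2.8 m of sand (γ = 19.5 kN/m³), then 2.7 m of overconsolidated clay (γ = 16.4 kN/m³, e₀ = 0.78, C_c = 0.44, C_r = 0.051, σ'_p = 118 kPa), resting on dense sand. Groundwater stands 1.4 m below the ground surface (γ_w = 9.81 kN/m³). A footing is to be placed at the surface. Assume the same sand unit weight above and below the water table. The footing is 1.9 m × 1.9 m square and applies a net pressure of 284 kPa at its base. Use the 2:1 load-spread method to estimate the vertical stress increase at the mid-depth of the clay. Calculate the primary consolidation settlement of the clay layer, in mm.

S_c ≈ 15 mm

Mid-depth of clay below the ground surface: z = 2.8 + 2.7/2 = 4.15 m.
Total vertical stress at mid-clay: σ_v = 19.5×2.8 + 16.4×1.35 = 76.74 kPa.
Pore pressure: u = 9.81×(4.15 − 1.4) = 26.978 kPa.
Initial effective stress: σ'_0 = σ_v − u = 76.74 − 26.978 = 49.762 kPa.
Stress increase at mid-clay by the 2:1 spreading method:
Δσ = qBL/((B+z)(L+z)) = 284×1.9×1.9/((1.9+4.15)(1.9+4.15)) = 28.01 kPa
Final effective stress: σ'_f = 49.762 + 28.01 = 77.772 kPa.
σ'_f = 77.772 ≤ σ'_p = 118 kPa, so the clay remains overconsolidated and only the recompression index applies:
S_c = C_r·H/(1+e₀)·log₁₀(σ'_f/σ'_0) = 0.051×2.7/1.78×log₁₀(77.772/49.762)
    = 0.077362 × 0.19393 = 0.015 m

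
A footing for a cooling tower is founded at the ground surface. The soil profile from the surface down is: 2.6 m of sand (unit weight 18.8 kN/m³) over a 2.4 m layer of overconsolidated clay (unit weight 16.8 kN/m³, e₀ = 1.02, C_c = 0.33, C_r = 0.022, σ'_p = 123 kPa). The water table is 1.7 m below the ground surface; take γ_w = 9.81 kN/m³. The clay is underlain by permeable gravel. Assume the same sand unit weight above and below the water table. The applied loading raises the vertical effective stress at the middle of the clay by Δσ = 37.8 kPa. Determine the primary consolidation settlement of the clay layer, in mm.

Mid-depth of clay below the ground surface: z = 2.6 + 2.4/2 = 3.8 m.
Total vertical stress at mid-clay: σ_v = 18.8×2.6 + 16.8×1.2 = 69.04 kPa.
Pore pressure: u = 9.81×(3.8 − 1.7) = 20.601 kPa.
Initial effective stress: σ'_0 = σ_v − u = 69.04 − 20.601 = 48.439 kPa.
Final effective stress: σ'_f = 48.439 + 37.8 = 86.239 kPa.
σ'_f = 86.239 ≤ σ'_p = 123 kPa, so the clay remains overconsolidated and only the recompression index applies:
S_c = C_r·H/(1+e₀)·log₁₀(σ'_f/σ'_0) = 0.022×2.4/2.02×log₁₀(86.239/48.439)
    = 0.026138 × 0.25051 = 0.006548 m

S_c ≈ 6.55 mm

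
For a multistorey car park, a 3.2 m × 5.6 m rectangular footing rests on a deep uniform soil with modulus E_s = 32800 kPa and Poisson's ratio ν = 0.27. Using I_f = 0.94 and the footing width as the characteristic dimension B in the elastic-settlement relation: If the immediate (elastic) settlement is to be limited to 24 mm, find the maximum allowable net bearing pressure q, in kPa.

q ≈ 282 kPa

S_e = q·B·(1−ν²)/E_s · I_f  ⇒  q = S_e·E_s / (B·(1−ν²)·I_f).
q = 0.024 × 32800 / (3.2 × 0.9271 × 0.94) = 282.3 kPa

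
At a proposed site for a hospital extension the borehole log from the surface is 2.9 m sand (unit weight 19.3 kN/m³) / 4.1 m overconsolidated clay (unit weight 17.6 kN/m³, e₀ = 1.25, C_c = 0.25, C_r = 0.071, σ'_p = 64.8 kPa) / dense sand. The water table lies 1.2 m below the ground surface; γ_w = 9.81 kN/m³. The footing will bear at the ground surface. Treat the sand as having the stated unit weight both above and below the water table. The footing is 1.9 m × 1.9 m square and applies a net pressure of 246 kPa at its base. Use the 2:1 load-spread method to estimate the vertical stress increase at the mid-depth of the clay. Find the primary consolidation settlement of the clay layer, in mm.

S_c ≈ 35.7 mm

Mid-depth of clay below the ground surface: z = 2.9 + 4.1/2 = 4.95 m.
Total vertical stress at mid-clay: σ_v = 19.3×2.9 + 17.6×2.05 = 92.05 kPa.
Pore pressure: u = 9.81×(4.95 − 1.2) = 36.788 kPa.
Initial effective stress: σ'_0 = σ_v − u = 92.05 − 36.788 = 55.262 kPa.
Stress increase at mid-clay by the 2:1 spreading method:
Δσ = qBL/((B+z)(L+z)) = 246×1.9×1.9/((1.9+4.95)(1.9+4.95)) = 18.926 kPa
Final effective stress: σ'_f = 55.262 + 18.926 = 74.188 kPa.
σ'_f = 74.188 > σ'_p = 64.8 kPa, so the stress path crosses the preconsolidation pressure — recompression up to σ'_p, then virgin compression beyond:
S_c = H/(1+e₀)·[C_r·log₁₀(σ'_p/σ'_0) + C_c·log₁₀(σ'_f/σ'_p)]
    = 4.1/2.25 × [0.071×log₁₀(64.8/55.262) + 0.25×log₁₀(74.188/64.8)]
    = 1.8222 × [0.0049095 + 0.01469] = 0.03571 m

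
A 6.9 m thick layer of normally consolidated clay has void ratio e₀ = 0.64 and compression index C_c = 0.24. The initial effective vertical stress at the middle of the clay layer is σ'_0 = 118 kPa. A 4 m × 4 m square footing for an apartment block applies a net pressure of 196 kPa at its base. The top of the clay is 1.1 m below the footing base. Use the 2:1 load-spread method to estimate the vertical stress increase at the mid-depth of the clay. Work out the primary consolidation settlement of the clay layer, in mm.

S_c ≈ 136 mm

Mid-depth of clay below the footing base: z = 1.1 + 6.9/2 = 4.55 m.
Stress increase at mid-clay by the 2:1 spreading method:
Δσ = qBL/((B+z)(L+z)) = 196×4×4/((4+4.55)(4+4.55)) = 42.899 kPa
Final effective stress: σ'_f = σ'_0 + Δσ = 118 + 42.899 = 160.9 kPa.
Normally consolidated clay, so the full stress increment lies on the virgin compression line:
S_c = C_c·H/(1+e₀)·log₁₀(σ'_f/σ'_0) = 0.24×6.9/(1+0.64)×log₁₀(160.9/118)
    = 1.0098 × 0.13467 = 0.136 m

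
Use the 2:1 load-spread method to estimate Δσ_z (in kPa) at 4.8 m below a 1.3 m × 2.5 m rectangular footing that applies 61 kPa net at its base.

By the 2:1 method the load spreads at 1 horizontal : 2 vertical, so at depth z the loaded area has grown by z in each plan dimension:
Δσ = qBL/((B+z)(L+z)) = 61×1.3×2.5/((1.3+4.8)(2.5+4.8)) = 4.4521 kPa

Δσ_z ≈ 4.45 kPa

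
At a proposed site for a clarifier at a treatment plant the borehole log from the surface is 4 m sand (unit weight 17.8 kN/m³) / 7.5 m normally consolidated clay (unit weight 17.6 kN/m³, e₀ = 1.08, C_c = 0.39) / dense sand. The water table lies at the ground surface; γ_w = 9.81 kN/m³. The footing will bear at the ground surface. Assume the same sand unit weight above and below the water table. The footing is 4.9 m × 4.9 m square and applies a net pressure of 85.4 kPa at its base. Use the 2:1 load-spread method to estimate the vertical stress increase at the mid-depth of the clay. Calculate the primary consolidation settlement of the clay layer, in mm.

Mid-depth of clay below the ground surface: z = 4 + 7.5/2 = 7.75 m.
Total vertical stress at mid-clay: σ_v = 17.8×4 + 17.6×3.75 = 137.2 kPa.
Pore pressure: u = 9.81×(7.75 − 0) = 76.028 kPa.
Initial effective stress: σ'_0 = σ_v − u = 137.2 − 76.028 = 61.172 kPa.
Stress increase at mid-clay by the 2:1 spreading method:
Δσ = qBL/((B+z)(L+z)) = 85.4×4.9×4.9/((4.9+7.75)(4.9+7.75)) = 12.814 kPa
Final effective stress: σ'_f = σ'_0 + Δσ = 61.172 + 12.814 = 73.986 kPa.
Normally consolidated clay, so the full stress increment lies on the virgin compression line:
S_c = C_c·H/(1+e₀)·log₁₀(σ'_f/σ'_0) = 0.39×7.5/(1+1.08)×log₁₀(73.986/61.172)
    = 1.4062 × 0.082597 = 0.1161 m

S_c ≈ 116 mm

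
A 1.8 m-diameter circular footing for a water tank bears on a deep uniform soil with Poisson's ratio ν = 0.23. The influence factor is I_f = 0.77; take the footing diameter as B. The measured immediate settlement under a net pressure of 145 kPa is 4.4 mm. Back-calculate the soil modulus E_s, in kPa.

E_s ≈ 43300 kPa

S_e = q·B·(1−ν²)/E_s · I_f  ⇒  E_s = q·B·(1−ν²)·I_f / S_e.
E_s = 145 × 1.8 × 0.9471 × 0.77 / 0.0044 = 43260 kPa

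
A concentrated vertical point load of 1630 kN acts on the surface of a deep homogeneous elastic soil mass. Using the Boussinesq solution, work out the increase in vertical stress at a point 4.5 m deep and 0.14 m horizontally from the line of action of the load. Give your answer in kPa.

Boussinesq vertical stress below a point load on an elastic half-space:
Δσ_z = 3P/(2πz²) · [1 + (r/z)²]^(−5/2)
r/z = 0.14/4.5 = 0.031111; [1+(r/z)²]^(−5/2) = 0.99758.
Δσ_z = 3×1630/(2π×4.5²) × 0.99758 = 38.433 × 0.99758 = 38.34 kPa

Δσ_z ≈ 38.3 kPa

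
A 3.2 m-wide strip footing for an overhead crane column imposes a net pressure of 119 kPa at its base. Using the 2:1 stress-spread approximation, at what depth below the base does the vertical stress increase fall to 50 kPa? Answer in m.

2:1 spreading — at depth z the loaded area has grown by z in each plan dimension:
qB/(B+z) = Δσ_z ⇒ z = qB/Δσ_z − B = 119×3.2/50 − 3.2 = 4.416 m

z ≈ 4.42 m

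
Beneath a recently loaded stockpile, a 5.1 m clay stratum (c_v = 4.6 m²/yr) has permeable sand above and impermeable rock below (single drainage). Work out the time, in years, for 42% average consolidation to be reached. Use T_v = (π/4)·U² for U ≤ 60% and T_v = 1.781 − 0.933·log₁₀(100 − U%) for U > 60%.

Drainage path length: H_d = H = 5.1 m (single drainage).
U ≤ 60%: T_v = (π/4)·U² = (π/4)×0.42² = 0.13854.
t = T_v·H_d²/c_v = 0.13854×5.1²/4.6 = 0.7834 years.

t ≈ 0.783 years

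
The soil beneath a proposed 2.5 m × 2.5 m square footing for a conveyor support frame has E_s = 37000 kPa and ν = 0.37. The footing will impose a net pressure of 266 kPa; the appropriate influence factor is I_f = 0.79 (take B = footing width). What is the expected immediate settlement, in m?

S_e ≈ 0.0123 m

Immediate (elastic) settlement: S_e = q·B·(1−ν²)/E_s · I_f.
S_e = 266 × 2.5 × (1 − 0.37²) / 37000 × 0.79
    = 266 × 2.5 × 0.8631 / 37000 × 0.79
    = 0.01225 m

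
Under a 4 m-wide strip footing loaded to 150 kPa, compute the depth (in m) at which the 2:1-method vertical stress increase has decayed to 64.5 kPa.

z ≈ 5.3 m

2:1 spreading — at depth z the loaded area has grown by z in each plan dimension:
qB/(B+z) = Δσ_z ⇒ z = qB/Δσ_z − B = 150×4/64.5 − 4 = 5.302 m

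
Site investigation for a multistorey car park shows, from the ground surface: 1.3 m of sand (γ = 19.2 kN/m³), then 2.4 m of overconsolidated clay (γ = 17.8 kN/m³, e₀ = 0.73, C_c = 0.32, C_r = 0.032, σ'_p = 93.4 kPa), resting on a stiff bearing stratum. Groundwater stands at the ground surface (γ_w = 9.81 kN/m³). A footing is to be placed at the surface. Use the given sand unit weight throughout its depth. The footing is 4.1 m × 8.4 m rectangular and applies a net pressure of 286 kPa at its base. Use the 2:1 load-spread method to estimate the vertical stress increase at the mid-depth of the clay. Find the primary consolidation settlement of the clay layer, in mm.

S_c ≈ 130 mm

Mid-depth of clay below the ground surface: z = 1.3 + 2.4/2 = 2.5 m.
Total vertical stress at mid-clay: σ_v = 19.2×1.3 + 17.8×1.2 = 46.32 kPa.
Pore pressure: u = 9.81×(2.5 − 0) = 24.525 kPa.
Initial effective stress: σ'_0 = σ_v − u = 46.32 − 24.525 = 21.795 kPa.
Stress increase at mid-clay by the 2:1 spreading method:
Δσ = qBL/((B+z)(L+z)) = 286×4.1×8.4/((4.1+2.5)(8.4+2.5)) = 136.92 kPa
Final effective stress: σ'_f = 21.795 + 136.92 = 158.71 kPa.
σ'_f = 158.71 > σ'_p = 93.4 kPa, so the stress path crosses the preconsolidation pressure — recompression up to σ'_p, then virgin compression beyond:
S_c = H/(1+e₀)·[C_r·log₁₀(σ'_p/σ'_0) + C_c·log₁₀(σ'_f/σ'_p)]
    = 2.4/1.73 × [0.032×log₁₀(93.4/21.795) + 0.32×log₁₀(158.71/93.4)]
    = 1.3873 × [0.020224 + 0.073682] = 0.1303 m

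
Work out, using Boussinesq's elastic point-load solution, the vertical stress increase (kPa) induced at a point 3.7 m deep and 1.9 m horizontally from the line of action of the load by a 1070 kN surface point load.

Δσ_z ≈ 20.8 kPa

Boussinesq vertical stress below a point load on an elastic half-space:
Δσ_z = 3P/(2πz²) · [1 + (r/z)²]^(−5/2)
r/z = 1.9/3.7 = 0.51351; [1+(r/z)²]^(−5/2) = 0.55705.
Δσ_z = 3×1070/(2π×3.7²) × 0.55705 = 37.318 × 0.55705 = 20.79 kPa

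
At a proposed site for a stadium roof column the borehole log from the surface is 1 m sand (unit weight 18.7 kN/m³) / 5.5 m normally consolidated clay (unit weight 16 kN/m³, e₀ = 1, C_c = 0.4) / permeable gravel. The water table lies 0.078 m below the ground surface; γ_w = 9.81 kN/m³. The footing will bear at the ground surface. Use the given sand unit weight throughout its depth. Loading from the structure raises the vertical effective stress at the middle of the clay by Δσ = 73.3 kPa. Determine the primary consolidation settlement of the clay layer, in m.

Mid-depth of clay below the ground surface: z = 1 + 5.5/2 = 3.75 m.
Total vertical stress at mid-clay: σ_v = 18.7×1 + 16×2.75 = 62.7 kPa.
Pore pressure: u = 9.81×(3.75 − 0.078) = 36.022 kPa.
Initial effective stress: σ'_0 = σ_v − u = 62.7 − 36.022 = 26.678 kPa.
Final effective stress: σ'_f = σ'_0 + Δσ = 26.678 + 73.3 = 99.978 kPa.
Normally consolidated clay, so the full stress increment lies on the virgin compression line:
S_c = C_c·H/(1+e₀)·log₁₀(σ'_f/σ'_0) = 0.4×5.5/(1+1)×log₁₀(99.978/26.678)
    = 1.1 × 0.57375 = 0.6311 m

S_c ≈ 0.631 m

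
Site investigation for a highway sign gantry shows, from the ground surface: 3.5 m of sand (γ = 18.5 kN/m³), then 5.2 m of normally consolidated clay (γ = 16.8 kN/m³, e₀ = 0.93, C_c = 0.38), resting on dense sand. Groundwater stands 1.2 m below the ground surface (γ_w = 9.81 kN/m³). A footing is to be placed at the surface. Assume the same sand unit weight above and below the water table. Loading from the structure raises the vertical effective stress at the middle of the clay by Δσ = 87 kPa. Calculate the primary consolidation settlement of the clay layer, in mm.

Mid-depth of clay below the ground surface: z = 3.5 + 5.2/2 = 6.1 m.
Total vertical stress at mid-clay: σ_v = 18.5×3.5 + 16.8×2.6 = 108.43 kPa.
Pore pressure: u = 9.81×(6.1 − 1.2) = 48.069 kPa.
Initial effective stress: σ'_0 = σ_v − u = 108.43 − 48.069 = 60.361 kPa.
Final effective stress: σ'_f = σ'_0 + Δσ = 60.361 + 87 = 147.36 kPa.
Normally consolidated clay, so the full stress increment lies on the virgin compression line:
S_c = C_c·H/(1+e₀)·log₁₀(σ'_f/σ'_0) = 0.38×5.2/(1+0.93)×log₁₀(147.36/60.361)
    = 1.0238 × 0.38762 = 0.3968 m

S_c ≈ 397 mm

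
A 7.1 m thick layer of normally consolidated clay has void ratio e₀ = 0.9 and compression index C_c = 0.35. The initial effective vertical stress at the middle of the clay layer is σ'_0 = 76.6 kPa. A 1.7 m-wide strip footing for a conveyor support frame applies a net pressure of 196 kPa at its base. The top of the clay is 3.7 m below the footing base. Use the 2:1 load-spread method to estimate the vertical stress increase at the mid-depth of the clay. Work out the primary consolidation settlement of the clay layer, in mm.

S_c ≈ 225 mm

Mid-depth of clay below the footing base: z = 3.7 + 7.1/2 = 7.25 m.
Stress increase at mid-clay by the 2:1 spreading method:
Δσ = qB/(B+z) = 196×1.7/(1.7+7.25) = 37.229 kPa
Final effective stress: σ'_f = σ'_0 + Δσ = 76.6 + 37.229 = 113.83 kPa.
Normally consolidated clay, so the full stress increment lies on the virgin compression line:
S_c = C_c·H/(1+e₀)·log₁₀(σ'_f/σ'_0) = 0.35×7.1/(1+0.9)×log₁₀(113.83/76.6)
    = 1.3079 × 0.17203 = 0.225 m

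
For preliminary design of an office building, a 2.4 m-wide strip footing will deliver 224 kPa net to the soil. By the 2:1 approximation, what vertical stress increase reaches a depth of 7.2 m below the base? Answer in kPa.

Δσ_z ≈ 56 kPa

By the 2:1 method the load spreads at 1 horizontal : 2 vertical, so at depth z the loaded area has grown by z in each plan dimension:
Δσ = qB/(B+z) = 224×2.4/(2.4+7.2) = 56 kPa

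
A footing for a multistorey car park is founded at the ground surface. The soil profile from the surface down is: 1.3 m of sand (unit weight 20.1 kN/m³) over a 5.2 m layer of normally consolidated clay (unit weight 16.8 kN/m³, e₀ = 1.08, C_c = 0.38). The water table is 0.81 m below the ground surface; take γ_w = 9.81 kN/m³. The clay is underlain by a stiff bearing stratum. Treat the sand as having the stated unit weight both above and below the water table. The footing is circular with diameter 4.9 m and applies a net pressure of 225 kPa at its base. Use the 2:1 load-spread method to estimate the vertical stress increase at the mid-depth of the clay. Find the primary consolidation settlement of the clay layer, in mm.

S_c ≈ 420 mm

Mid-depth of clay below the ground surface: z = 1.3 + 5.2/2 = 3.9 m.
Total vertical stress at mid-clay: σ_v = 20.1×1.3 + 16.8×2.6 = 69.81 kPa.
Pore pressure: u = 9.81×(3.9 − 0.81) = 30.313 kPa.
Initial effective stress: σ'_0 = σ_v − u = 69.81 − 30.313 = 39.497 kPa.
Stress increase at mid-clay by the 2:1 spreading method:
Δσ ≈ qD²/(D+z)² = 225×4.9²/(4.9+3.9)² = 69.76 kPa
Final effective stress: σ'_f = σ'_0 + Δσ = 39.497 + 69.76 = 109.26 kPa.
Normally consolidated clay, so the full stress increment lies on the virgin compression line:
S_c = C_c·H/(1+e₀)·log₁₀(σ'_f/σ'_0) = 0.38×5.2/(1+1.08)×log₁₀(109.26/39.497)
    = 0.95 × 0.4419 = 0.4198 m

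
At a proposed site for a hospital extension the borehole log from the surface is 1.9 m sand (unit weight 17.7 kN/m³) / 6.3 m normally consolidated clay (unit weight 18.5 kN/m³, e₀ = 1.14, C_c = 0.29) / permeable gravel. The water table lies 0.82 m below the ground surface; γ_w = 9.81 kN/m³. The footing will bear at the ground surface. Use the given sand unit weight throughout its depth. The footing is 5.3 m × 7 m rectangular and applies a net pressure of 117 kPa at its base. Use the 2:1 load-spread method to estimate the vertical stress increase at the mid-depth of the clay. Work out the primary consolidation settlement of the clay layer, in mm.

Mid-depth of clay below the ground surface: z = 1.9 + 6.3/2 = 5.05 m.
Total vertical stress at mid-clay: σ_v = 17.7×1.9 + 18.5×3.15 = 91.905 kPa.
Pore pressure: u = 9.81×(5.05 − 0.82) = 41.496 kPa.
Initial effective stress: σ'_0 = σ_v − u = 91.905 − 41.496 = 50.409 kPa.
Stress increase at mid-clay by the 2:1 spreading method:
Δσ = qBL/((B+z)(L+z)) = 117×5.3×7/((5.3+5.05)(7+5.05)) = 34.804 kPa
Final effective stress: σ'_f = σ'_0 + Δσ = 50.409 + 34.804 = 85.213 kPa.
Normally consolidated clay, so the full stress increment lies on the virgin compression line:
S_c = C_c·H/(1+e₀)·log₁₀(σ'_f/σ'_0) = 0.29×6.3/(1+1.14)×log₁₀(85.213/50.409)
    = 0.85374 × 0.228 = 0.1947 m

S_c ≈ 195 mm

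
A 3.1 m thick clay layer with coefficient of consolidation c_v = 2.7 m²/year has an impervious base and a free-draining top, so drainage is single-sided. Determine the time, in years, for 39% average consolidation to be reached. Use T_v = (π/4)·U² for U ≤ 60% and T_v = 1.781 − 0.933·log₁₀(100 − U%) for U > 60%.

Drainage path length: H_d = H = 3.1 m (single drainage).
U ≤ 60%: T_v = (π/4)·U² = (π/4)×0.39² = 0.11946.
t = T_v·H_d²/c_v = 0.11946×3.1²/2.7 = 0.4252 years.

t ≈ 0.425 years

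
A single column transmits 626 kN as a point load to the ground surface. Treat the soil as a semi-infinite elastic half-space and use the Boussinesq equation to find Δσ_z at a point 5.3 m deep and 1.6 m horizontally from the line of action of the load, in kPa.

Boussinesq vertical stress below a point load on an elastic half-space:
Δσ_z = 3P/(2πz²) · [1 + (r/z)²]^(−5/2)
r/z = 1.6/5.3 = 0.30189; [1+(r/z)²]^(−5/2) = 0.80409.
Δσ_z = 3×626/(2π×5.3²) × 0.80409 = 10.641 × 0.80409 = 8.556 kPa

Δσ_z ≈ 8.56 kPa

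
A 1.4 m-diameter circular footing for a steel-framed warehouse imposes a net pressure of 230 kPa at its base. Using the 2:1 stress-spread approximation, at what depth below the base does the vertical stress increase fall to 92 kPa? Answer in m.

2:1 spreading — at depth z the loaded area has grown by z in each plan dimension:
qD²/(D+z)² = Δσ_z ⇒ z = D(√(q/Δσ_z) − 1) = 1.4×(√(230/92) − 1) = 0.8136 m

z ≈ 0.814 m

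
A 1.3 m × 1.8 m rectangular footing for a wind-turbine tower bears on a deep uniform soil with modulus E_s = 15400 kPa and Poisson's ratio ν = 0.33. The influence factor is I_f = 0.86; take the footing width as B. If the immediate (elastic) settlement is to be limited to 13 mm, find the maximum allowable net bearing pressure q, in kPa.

q ≈ 201 kPa

S_e = q·B·(1−ν²)/E_s · I_f  ⇒  q = S_e·E_s / (B·(1−ν²)·I_f).
q = 0.013 × 15400 / (1.3 × 0.8911 × 0.86) = 201 kPa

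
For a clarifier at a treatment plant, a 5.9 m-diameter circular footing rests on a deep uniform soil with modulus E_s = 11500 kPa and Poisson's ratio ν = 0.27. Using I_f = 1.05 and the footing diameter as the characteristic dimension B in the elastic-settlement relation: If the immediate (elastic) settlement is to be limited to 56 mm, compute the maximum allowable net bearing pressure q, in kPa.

q ≈ 112 kPa

S_e = q·B·(1−ν²)/E_s · I_f  ⇒  q = S_e·E_s / (B·(1−ν²)·I_f).
q = 0.056 × 11500 / (5.9 × 0.9271 × 1.05) = 112.1 kPa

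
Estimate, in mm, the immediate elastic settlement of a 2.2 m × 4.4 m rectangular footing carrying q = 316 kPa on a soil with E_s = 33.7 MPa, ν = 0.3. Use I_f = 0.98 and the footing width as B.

Immediate (elastic) settlement: S_e = q·B·(1−ν²)/E_s · I_f.
E_s = 33.7 MPa = 33700 kPa.
S_e = 316 × 2.2 × (1 − 0.3²) / 33700 × 0.98
    = 316 × 2.2 × 0.91 / 33700 × 0.98
    = 0.0184 m = 18.4 mm

S_e ≈ 18.4 mm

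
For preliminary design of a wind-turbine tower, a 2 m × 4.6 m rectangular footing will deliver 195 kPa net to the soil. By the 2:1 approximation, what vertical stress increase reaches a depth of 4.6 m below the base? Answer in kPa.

Δσ_z ≈ 29.5 kPa

By the 2:1 method the load spreads at 1 horizontal : 2 vertical, so at depth z the loaded area has grown by z in each plan dimension:
Δσ = qBL/((B+z)(L+z)) = 195×2×4.6/((2+4.6)(4.6+4.6)) = 29.545 kPa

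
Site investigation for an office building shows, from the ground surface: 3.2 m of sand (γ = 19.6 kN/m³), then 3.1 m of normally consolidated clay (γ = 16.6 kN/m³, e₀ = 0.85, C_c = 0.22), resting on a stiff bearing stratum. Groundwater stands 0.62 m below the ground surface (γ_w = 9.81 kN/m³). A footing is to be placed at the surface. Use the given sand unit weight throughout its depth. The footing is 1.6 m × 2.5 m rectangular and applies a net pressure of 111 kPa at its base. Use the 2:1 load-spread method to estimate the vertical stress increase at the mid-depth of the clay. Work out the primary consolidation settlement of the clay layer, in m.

S_c ≈ 0.0293 m

Mid-depth of clay below the ground surface: z = 3.2 + 3.1/2 = 4.75 m.
Total vertical stress at mid-clay: σ_v = 19.6×3.2 + 16.6×1.55 = 88.45 kPa.
Pore pressure: u = 9.81×(4.75 − 0.62) = 40.515 kPa.
Initial effective stress: σ'_0 = σ_v − u = 88.45 − 40.515 = 47.935 kPa.
Stress increase at mid-clay by the 2:1 spreading method:
Δσ = qBL/((B+z)(L+z)) = 111×1.6×2.5/((1.6+4.75)(2.5+4.75)) = 9.6443 kPa
Final effective stress: σ'_f = σ'_0 + Δσ = 47.935 + 9.6443 = 57.579 kPa.
Normally consolidated clay, so the full stress increment lies on the virgin compression line:
S_c = C_c·H/(1+e₀)·log₁₀(σ'_f/σ'_0) = 0.22×3.1/(1+0.85)×log₁₀(57.579/47.935)
    = 0.36865 × 0.079611 = 0.02935 m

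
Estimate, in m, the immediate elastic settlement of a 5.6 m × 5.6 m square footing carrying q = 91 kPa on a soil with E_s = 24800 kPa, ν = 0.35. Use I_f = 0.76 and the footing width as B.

S_e ≈ 0.0137 m

Immediate (elastic) settlement: S_e = q·B·(1−ν²)/E_s · I_f.
S_e = 91 × 5.6 × (1 − 0.35²) / 24800 × 0.76
    = 91 × 5.6 × 0.8775 / 24800 × 0.76
    = 0.0137 m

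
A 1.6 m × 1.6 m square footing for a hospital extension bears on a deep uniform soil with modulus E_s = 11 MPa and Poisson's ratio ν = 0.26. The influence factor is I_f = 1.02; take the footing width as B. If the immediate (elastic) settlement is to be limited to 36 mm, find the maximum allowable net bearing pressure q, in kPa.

E_s = 11 MPa = 11000 kPa.
S_e = q·B·(1−ν²)/E_s · I_f  ⇒  q = S_e·E_s / (B·(1−ν²)·I_f).
q = 0.036 × 11000 / (1.6 × 0.9324 × 1.02) = 260.2 kPa

q ≈ 260 kPa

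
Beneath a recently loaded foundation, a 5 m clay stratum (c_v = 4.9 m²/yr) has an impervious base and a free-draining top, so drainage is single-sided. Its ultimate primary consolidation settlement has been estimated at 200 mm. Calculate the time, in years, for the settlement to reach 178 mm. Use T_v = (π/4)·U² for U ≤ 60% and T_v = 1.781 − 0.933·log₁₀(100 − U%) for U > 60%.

Drainage path length: H_d = H = 5 m (single drainage).
U = S(t)/S_ult = 178/200 = 0.89.
U > 60%: T_v = 1.781 − 0.933·log₁₀(100 − 89) = 0.80938.
t = T_v·H_d²/c_v = 0.80938×5²/4.9 = 4.129 years.

t ≈ 4.13 years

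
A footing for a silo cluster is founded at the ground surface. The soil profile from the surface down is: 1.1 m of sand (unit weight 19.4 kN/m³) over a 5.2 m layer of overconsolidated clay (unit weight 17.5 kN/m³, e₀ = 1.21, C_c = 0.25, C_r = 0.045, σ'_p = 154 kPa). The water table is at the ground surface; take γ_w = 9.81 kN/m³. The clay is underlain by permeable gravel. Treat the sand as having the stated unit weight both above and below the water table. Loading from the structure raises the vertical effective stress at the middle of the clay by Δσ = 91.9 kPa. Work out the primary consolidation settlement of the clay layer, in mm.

Mid-depth of clay below the ground surface: z = 1.1 + 5.2/2 = 3.7 m.
Total vertical stress at mid-clay: σ_v = 19.4×1.1 + 17.5×2.6 = 66.84 kPa.
Pore pressure: u = 9.81×(3.7 − 0) = 36.297 kPa.
Initial effective stress: σ'_0 = σ_v − u = 66.84 − 36.297 = 30.543 kPa.
Final effective stress: σ'_f = 30.543 + 91.9 = 122.44 kPa.
σ'_f = 122.44 ≤ σ'_p = 154 kPa, so the clay remains overconsolidated and only the recompression index applies:
S_c = C_r·H/(1+e₀)·log₁₀(σ'_f/σ'_0) = 0.045×5.2/2.21×log₁₀(122.44/30.543)
    = 0.10588 × 0.60301 = 0.06385 m

S_c ≈ 63.8 mm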